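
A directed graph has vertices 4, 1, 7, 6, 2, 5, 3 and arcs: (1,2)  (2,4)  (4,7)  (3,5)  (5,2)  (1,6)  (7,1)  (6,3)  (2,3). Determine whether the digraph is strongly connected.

From 6 we can reach every vertex (1, 2, 3, 4, 5, 6, 7), and every vertex can reach 6 (1, 2, 3, 4, 5, 6, 7). So the whole graph is one strongly connected component.

Yes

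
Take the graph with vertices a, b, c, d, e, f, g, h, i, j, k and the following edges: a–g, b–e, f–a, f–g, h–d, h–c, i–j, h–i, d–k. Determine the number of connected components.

3

Starting from b we can reach b, e. That is one component of size 2.
Starting from a we can reach a, f, g. That is one component of size 3.
Starting from c we can reach c, d, h, i, j, k. That is one component of size 6.
Total: 3 components.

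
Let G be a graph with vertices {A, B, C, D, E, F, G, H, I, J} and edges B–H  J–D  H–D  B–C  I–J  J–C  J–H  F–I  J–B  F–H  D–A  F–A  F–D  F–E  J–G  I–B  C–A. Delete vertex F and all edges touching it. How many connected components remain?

2

With F gone, the remaining components are: {E}; {A, B, C, D, G, H, I, J}.
That is 2 components.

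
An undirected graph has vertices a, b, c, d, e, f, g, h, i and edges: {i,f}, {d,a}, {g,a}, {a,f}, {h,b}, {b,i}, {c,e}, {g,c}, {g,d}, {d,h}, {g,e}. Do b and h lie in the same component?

Yes

From b we can reach a, b, c, d, e, f, g, h, i, which includes h.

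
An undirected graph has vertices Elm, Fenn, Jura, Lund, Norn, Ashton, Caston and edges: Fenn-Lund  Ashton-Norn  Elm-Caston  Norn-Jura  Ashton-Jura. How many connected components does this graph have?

3

Starting from Elm we can reach Elm, Caston. That is one component of size 2.
Starting from Fenn we can reach Fenn, Lund. That is one component of size 2.
Starting from Jura we can reach Jura, Norn, Ashton. That is one component of size 3.
Total: 3 components.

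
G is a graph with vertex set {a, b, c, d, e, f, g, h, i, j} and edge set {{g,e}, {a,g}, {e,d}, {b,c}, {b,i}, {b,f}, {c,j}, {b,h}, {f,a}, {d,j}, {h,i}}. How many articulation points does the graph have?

Removing b increases the component count from 1 to 2, so b is a cut vertex.
By contrast removing h leaves 1 component; it is not a cut vertex. No other vertex is a cut vertex either.

1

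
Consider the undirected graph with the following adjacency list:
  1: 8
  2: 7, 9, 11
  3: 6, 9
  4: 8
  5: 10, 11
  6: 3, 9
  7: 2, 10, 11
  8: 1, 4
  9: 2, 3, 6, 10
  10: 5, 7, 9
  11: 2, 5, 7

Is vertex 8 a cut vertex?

Yes

Deleting 8 raises the number of components from 2 to 3, so 8 is a cut vertex.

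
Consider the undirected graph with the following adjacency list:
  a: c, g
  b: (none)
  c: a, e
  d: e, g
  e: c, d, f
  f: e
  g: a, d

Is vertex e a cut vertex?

Yes

Deleting e raises the number of components from 2 to 3, so e is a cut vertex.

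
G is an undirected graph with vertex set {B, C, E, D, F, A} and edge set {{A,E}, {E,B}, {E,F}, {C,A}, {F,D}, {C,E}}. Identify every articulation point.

Removing E increases the component count from 1 to 3, so E is a cut vertex.
Removing F increases the component count from 1 to 2, so F is a cut vertex.
By contrast removing A leaves 1 component; it is not a cut vertex. No other vertex is a cut vertex either.

E, F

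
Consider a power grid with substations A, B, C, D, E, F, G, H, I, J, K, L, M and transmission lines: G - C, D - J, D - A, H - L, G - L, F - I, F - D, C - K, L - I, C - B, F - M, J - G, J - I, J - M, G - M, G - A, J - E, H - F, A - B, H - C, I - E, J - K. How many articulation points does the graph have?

Removing A, for instance, still leaves 1 component. No single vertex removal increases the component count — the graph has no articulation points.

0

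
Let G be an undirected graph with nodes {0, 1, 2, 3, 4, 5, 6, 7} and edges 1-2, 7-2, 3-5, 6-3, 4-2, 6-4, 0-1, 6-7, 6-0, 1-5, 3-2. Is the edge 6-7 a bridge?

After removing 6-7, the path 6-3-2-7 still connects them, so the edge is not a bridge.

No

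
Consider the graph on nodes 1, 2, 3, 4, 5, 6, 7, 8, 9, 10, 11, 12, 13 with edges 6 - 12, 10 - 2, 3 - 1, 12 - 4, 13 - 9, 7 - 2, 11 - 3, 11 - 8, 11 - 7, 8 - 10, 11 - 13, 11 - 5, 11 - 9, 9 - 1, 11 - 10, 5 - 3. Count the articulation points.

Removing 11 increases the component count from 2 to 3, so 11 is a cut vertex.
Removing 12 increases the component count from 2 to 3, so 12 is a cut vertex.
By contrast removing 5 leaves 2 components; it is not a cut vertex. No other vertex is a cut vertex either.

2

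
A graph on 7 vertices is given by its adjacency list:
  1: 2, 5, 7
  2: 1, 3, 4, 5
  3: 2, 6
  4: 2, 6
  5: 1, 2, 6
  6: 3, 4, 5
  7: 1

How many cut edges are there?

1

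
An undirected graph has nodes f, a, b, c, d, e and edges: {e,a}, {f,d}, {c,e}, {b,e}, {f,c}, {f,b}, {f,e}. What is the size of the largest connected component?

6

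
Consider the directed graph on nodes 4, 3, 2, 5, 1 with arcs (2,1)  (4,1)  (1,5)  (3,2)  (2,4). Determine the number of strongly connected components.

5

{1} is an SCC by itself.
{4} is an SCC by itself.
{2} is an SCC by itself.
{5} is an SCC by itself.
{3} is an SCC by itself.
That gives 5 strongly connected components.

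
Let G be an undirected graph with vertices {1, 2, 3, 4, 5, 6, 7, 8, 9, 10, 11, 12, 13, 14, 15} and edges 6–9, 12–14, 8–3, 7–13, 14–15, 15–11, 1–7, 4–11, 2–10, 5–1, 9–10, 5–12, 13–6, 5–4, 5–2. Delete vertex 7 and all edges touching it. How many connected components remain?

2

With 7 gone, the remaining components are: {3, 8}; {1, 2, 4, 5, 6, 9, 10, 11, 12, 13, 14, 15}.
That is 2 components.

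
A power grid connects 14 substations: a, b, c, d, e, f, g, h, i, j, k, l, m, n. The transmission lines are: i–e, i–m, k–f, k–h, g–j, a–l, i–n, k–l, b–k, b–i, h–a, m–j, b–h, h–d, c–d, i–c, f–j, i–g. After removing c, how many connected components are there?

With c gone, the remaining components are: {a, b, d, e, f, g, h, i, j, k, l, m, n}.
That is 1 component.

1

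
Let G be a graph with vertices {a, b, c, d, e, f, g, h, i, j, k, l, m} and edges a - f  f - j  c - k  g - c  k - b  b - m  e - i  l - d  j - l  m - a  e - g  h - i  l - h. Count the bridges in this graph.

1

The edges on the cycle e-g-c-k-b-m-a-f-j-l-h-i-e are not bridges since each lies on that cycle.
But removing l - d disconnects l from d — this is a bridge.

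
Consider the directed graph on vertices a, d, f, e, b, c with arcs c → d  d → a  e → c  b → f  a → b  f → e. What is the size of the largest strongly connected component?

6

{a, b, c, d, e, f} are all mutually reachable — one SCC of size 6.
The largest has 6 vertices.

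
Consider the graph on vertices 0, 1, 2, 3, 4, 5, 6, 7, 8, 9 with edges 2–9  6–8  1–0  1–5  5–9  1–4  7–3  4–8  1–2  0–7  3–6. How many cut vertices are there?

1

Removing 1 increases the component count from 1 to 2, so 1 is a cut vertex.
By contrast removing 4 leaves 1 component; it is not a cut vertex. No other vertex is a cut vertex either.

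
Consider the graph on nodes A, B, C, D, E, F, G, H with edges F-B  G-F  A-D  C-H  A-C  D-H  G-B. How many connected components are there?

E is isolated — a component by itself.
Starting from B we can reach B, F, G. That is one component of size 3.
Starting from A we can reach A, C, D, H. That is one component of size 4.
Total: 3 components.

3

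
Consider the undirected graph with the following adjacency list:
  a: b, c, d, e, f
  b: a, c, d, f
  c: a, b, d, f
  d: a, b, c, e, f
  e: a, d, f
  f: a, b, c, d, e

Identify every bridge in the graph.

The edges on the cycle d-e-a-d are not bridges since each lies on that cycle.
Every edge lies on some cycle, so there are no bridges.

none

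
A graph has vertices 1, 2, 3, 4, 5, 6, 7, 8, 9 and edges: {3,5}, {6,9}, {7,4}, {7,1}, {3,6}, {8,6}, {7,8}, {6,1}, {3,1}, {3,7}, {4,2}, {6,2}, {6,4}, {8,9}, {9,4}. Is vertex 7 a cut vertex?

No

Deleting 7 leaves 1 component (was 1) (its neighbors 1, 3, 4, 8 remain connected to each other), so 7 is not a cut vertex.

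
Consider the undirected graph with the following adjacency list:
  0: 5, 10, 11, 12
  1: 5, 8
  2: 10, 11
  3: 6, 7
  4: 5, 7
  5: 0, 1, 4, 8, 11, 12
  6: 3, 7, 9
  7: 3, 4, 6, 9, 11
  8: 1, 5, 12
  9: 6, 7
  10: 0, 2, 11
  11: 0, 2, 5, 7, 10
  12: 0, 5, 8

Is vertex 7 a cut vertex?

Yes

Deleting 7 raises the number of components from 1 to 2, so 7 is a cut vertex.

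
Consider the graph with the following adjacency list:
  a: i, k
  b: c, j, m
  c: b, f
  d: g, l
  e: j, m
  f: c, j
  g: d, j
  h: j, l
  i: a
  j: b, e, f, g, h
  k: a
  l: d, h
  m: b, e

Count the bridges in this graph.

2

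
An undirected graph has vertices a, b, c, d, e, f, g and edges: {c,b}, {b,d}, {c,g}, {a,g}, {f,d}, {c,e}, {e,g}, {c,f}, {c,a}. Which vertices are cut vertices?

c

Removing c increases the component count from 1 to 2, so c is a cut vertex.
By contrast removing e leaves 1 component; it is not a cut vertex. No other vertex is a cut vertex either.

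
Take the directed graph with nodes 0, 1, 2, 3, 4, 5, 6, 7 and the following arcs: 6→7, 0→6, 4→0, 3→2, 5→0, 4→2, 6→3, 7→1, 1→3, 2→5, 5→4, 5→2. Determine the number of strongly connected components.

{0, 1, 2, 3, 4, 5, 6, 7} are all mutually reachable — one SCC of size 8.
That gives 1 strongly connected component.

1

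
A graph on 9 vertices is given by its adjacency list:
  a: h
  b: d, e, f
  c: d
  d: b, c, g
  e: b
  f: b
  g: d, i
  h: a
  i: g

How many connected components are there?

2

Starting from a we can reach a, h. That is one component of size 2.
Starting from b we can reach b, c, d, e, f, g, i. That is one component of size 7.
Total: 2 components.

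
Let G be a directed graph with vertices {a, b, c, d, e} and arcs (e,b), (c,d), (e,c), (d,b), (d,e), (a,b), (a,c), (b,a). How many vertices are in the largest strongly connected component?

5

{a, b, c, d, e} are all mutually reachable — one SCC of size 5.
The largest has 5 vertices.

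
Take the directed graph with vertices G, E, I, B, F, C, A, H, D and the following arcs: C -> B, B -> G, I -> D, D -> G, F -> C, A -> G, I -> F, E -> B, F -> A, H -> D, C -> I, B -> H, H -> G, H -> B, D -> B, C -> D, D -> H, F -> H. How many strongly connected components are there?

{C, F, I} are all mutually reachable — one SCC of size 3.
{B, D, H} are all mutually reachable — one SCC of size 3.
{A} is an SCC by itself.
{G} is an SCC by itself.
{E} is an SCC by itself.
That gives 5 strongly connected components.

5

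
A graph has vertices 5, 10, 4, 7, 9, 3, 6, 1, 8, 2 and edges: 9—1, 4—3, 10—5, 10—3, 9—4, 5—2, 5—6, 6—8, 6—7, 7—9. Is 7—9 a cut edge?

No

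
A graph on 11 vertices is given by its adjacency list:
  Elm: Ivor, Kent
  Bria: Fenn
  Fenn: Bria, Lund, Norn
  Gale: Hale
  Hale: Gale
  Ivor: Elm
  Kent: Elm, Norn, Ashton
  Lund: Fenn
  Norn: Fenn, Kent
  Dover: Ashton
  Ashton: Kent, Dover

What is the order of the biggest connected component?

9

Starting from Gale we can reach Gale, Hale. That is one component of size 2.
Starting from Elm we can reach Elm, Bria, Fenn, Ivor, Kent, Lund, Norn, Dover, Ashton. That is one component of size 9.
The largest has 9 vertices.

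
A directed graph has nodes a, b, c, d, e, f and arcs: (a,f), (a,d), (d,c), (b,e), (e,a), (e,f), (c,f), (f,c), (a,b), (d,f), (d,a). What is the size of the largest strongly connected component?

{a, b, d, e} are all mutually reachable — one SCC of size 4.
{c, f} are all mutually reachable — one SCC of size 2.
The largest has 4 vertices.

4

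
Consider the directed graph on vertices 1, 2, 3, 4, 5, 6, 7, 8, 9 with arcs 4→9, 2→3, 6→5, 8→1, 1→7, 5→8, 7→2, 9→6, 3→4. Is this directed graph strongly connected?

Yes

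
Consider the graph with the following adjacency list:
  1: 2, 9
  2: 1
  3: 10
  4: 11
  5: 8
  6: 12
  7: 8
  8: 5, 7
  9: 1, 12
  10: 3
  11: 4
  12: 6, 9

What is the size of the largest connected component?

Starting from 4 we can reach 4, 11. That is one component of size 2.
Starting from 3 we can reach 3, 10. That is one component of size 2.
Starting from 5 we can reach 5, 7, 8. That is one component of size 3.
Starting from 1 we can reach 1, 2, 6, 9, 12. That is one component of size 5.
The largest has 5 vertices.

5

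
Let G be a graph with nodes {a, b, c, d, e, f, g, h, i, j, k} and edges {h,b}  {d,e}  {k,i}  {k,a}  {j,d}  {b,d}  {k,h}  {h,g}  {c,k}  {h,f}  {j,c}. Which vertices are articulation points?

d, h, k

Removing d increases the component count from 1 to 2, so d is a cut vertex.
Removing h increases the component count from 1 to 3, so h is a cut vertex.
Removing k increases the component count from 1 to 3, so k is a cut vertex.
By contrast removing b leaves 1 component; it is not a cut vertex. No other vertex is a cut vertex either.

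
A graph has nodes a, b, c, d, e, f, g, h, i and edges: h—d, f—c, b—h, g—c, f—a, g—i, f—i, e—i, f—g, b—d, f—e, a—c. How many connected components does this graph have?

Starting from b we can reach b, d, h. That is one component of size 3.
Starting from a we can reach a, c, e, f, g, i. That is one component of size 6.
Total: 2 components.

2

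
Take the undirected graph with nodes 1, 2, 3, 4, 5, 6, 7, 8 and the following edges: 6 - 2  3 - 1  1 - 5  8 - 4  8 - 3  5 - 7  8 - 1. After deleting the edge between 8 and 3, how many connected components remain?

2

8 and 3 are still connected via 8-1-3, so the component count stays at 2.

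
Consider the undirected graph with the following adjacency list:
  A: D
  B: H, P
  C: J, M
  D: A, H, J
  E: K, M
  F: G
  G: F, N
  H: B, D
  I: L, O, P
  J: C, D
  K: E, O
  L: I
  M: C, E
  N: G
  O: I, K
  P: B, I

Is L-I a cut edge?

Yes

Removing L-I leaves no path between L and I: the component count goes from 2 to 3. So it is a bridge.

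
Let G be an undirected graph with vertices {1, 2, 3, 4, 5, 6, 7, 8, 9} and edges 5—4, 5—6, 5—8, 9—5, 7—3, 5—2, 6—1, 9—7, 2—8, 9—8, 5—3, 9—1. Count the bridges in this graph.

The edges on the cycle 9-7-3-5-9 are not bridges since each lies on that cycle.
But removing 5—4 disconnects 5 from 4 — this is a bridge.

1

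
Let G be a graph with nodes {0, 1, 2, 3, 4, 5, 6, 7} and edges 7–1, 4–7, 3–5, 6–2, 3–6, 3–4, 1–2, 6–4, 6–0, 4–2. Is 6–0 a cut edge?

Removing 6–0 leaves no path between 6 and 0: the component count goes from 1 to 2. So it is a bridge.

Yes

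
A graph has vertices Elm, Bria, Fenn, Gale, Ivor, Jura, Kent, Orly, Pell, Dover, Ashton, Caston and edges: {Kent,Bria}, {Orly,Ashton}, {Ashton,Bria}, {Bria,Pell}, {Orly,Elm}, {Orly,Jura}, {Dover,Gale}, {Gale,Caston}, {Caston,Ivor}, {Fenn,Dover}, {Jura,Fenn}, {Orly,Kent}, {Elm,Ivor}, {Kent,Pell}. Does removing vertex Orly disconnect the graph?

Deleting Orly raises the number of components from 1 to 2, so Orly is a cut vertex.

Yes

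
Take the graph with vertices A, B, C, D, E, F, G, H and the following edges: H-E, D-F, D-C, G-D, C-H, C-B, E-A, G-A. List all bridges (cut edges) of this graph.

The edges on the cycle G-D-C-H-E-A-G are not bridges since each lies on that cycle.
But removing D-F disconnects D from F; removing C-B disconnects C from B — these are bridges.

B-C, D-F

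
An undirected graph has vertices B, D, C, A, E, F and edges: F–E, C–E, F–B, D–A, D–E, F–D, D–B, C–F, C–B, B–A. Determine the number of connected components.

1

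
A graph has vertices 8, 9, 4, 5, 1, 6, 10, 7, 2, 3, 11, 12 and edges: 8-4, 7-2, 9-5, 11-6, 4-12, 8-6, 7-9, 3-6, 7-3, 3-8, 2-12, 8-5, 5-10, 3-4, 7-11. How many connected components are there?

2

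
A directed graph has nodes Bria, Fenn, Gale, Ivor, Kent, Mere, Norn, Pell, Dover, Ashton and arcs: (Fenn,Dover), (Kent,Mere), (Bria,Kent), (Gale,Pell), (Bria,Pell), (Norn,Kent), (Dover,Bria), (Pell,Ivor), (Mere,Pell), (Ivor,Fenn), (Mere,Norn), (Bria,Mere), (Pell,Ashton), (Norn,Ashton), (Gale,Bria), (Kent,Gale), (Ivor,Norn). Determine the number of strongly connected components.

2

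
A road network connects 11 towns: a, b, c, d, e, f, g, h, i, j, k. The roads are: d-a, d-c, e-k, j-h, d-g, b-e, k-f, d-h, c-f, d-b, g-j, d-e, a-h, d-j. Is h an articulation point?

Deleting h leaves 2 components (was 2), so h is not a cut vertex.

No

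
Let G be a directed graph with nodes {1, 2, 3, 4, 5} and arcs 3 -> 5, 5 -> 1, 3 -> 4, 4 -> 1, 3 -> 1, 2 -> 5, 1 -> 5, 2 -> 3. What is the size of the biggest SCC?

{1, 5} are all mutually reachable — one SCC of size 2.
{3} is an SCC by itself.
{2} is an SCC by itself.
{4} is an SCC by itself.
The largest has 2 vertices.

2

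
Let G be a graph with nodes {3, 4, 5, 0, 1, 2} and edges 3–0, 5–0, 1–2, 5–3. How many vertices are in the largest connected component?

3

4 is isolated — a component by itself.
Starting from 1 we can reach 1, 2. That is one component of size 2.
Starting from 0 we can reach 0, 3, 5. That is one component of size 3.
The largest has 3 vertices.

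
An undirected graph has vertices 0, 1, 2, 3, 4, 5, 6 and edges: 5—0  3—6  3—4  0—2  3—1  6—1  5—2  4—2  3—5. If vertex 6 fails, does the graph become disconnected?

Deleting 6 leaves 1 component (was 1) (its neighbors 1, 3 remain connected to each other), so 6 is not a cut vertex.

No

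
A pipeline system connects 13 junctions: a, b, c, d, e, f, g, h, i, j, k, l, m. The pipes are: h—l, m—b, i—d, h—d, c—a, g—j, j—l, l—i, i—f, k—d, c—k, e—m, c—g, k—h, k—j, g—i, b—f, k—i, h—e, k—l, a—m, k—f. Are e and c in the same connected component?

Yes

From e we can reach a, b, c, d, e, f, g, h, i, j, k, l, m, which includes c.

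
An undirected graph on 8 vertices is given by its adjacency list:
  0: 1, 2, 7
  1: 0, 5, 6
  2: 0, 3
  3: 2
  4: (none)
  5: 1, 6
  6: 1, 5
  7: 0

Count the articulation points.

Removing 0 increases the component count from 2 to 4, so 0 is a cut vertex.
Removing 1 increases the component count from 2 to 3, so 1 is a cut vertex.
Removing 2 increases the component count from 2 to 3, so 2 is a cut vertex.
By contrast removing 7 leaves 2 components; it is not a cut vertex. No other vertex is a cut vertex either.

3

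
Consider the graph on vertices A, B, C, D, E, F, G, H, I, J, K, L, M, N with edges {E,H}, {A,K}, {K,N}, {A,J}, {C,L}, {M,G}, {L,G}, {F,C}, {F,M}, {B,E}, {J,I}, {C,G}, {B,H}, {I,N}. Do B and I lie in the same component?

The component containing B is {B, E, H}, and I is not in it.

No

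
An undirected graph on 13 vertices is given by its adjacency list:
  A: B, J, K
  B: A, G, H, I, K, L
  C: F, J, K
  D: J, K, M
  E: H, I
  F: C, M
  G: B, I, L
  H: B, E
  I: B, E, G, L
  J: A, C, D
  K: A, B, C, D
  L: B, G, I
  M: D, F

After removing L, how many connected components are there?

1

With L gone, the remaining components are: {A, B, C, D, E, F, G, H, I, J, K, M}.
That is 1 component.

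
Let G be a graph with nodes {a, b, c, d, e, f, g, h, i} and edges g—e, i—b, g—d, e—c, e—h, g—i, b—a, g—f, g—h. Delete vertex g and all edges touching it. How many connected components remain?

With g gone, the remaining components are: {d}; {f}; {a, b, i}; {c, e, h}.
That is 4 components.

4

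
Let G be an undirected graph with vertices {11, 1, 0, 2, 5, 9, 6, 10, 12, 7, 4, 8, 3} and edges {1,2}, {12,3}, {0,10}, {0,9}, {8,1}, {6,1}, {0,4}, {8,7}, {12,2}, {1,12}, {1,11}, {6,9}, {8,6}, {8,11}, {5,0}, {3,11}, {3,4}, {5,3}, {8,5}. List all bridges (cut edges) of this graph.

0-10, 7-8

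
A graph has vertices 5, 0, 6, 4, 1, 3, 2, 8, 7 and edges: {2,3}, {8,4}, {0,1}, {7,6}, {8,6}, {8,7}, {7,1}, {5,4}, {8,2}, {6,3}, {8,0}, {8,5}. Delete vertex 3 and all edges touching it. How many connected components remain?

1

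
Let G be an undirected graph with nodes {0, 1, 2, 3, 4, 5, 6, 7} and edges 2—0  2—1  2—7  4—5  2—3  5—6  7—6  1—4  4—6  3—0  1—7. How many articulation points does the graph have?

Removing 2 increases the component count from 1 to 2, so 2 is a cut vertex.
By contrast removing 1 leaves 1 component; it is not a cut vertex. No other vertex is a cut vertex either.

1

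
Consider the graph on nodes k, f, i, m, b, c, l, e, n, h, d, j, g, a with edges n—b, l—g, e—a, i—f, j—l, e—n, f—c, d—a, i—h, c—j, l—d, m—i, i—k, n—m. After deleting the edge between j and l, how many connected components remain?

1

j and l are still connected via j-c-f-i-m-n-e-a-d-l, so the component count stays at 1.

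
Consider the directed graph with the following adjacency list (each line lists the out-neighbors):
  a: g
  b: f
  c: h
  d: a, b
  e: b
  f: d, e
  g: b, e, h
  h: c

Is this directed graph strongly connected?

No

There is no directed path from h to g, so the graph is not strongly connected.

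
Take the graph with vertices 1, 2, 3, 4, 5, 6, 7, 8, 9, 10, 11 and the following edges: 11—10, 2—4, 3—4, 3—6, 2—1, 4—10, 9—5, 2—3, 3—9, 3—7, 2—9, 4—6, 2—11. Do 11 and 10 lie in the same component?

Yes

From 11 we can reach 1, 2, 3, 4, 5, 6, 7, 9, 10, 11, which includes 10.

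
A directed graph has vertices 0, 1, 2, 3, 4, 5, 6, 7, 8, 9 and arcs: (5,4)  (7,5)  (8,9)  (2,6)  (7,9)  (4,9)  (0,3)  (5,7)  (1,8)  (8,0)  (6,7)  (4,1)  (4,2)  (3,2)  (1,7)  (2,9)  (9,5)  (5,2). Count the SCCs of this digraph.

1

{0, 1, 2, 3, 4, 5, 6, 7, 8, 9} are all mutually reachable — one SCC of size 10.
That gives 1 strongly connected component.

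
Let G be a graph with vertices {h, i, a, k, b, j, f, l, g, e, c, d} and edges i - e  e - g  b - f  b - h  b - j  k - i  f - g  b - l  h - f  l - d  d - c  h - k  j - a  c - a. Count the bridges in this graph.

0

The edges on the cycle b-l-d-c-a-j-b are not bridges since each lies on that cycle.
Every edge lies on some cycle, so there are no bridges.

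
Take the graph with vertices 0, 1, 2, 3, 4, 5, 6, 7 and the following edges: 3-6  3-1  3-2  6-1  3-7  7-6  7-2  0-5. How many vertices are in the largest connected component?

5

4 is isolated — a component by itself.
Starting from 0 we can reach 0, 5. That is one component of size 2.
Starting from 1 we can reach 1, 2, 3, 6, 7. That is one component of size 5.
The largest has 5 vertices.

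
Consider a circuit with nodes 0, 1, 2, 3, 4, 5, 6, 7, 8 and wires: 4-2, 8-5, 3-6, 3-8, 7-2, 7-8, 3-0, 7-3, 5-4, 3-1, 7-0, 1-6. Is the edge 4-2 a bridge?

No

After removing 4-2, the path 4-5-8-7-2 still connects them, so the edge is not a bridge.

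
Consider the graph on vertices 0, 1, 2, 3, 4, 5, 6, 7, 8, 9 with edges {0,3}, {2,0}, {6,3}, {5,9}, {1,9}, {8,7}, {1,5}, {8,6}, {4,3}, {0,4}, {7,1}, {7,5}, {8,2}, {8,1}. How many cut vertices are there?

1

Removing 8 increases the component count from 1 to 2, so 8 is a cut vertex.
By contrast removing 6 leaves 1 component; it is not a cut vertex. No other vertex is a cut vertex either.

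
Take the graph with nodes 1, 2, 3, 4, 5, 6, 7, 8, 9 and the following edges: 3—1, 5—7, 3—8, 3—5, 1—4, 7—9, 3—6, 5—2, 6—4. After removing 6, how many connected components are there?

With 6 gone, the remaining components are: {1, 2, 3, 4, 5, 7, 8, 9}.
That is 1 component.

1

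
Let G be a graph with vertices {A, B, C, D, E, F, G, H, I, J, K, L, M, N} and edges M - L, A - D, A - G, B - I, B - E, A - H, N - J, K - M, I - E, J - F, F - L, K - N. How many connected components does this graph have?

4

C is isolated — a component by itself.
Starting from B we can reach B, E, I. That is one component of size 3.
Starting from A we can reach A, D, G, H. That is one component of size 4.
Starting from F we can reach F, J, K, L, M, N. That is one component of size 6.
Total: 4 components.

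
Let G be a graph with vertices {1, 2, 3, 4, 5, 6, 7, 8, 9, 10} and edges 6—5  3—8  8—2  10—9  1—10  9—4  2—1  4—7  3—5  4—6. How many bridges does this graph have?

The edges on the cycle 3-8-2-1-10-9-4-6-5-3 are not bridges since each lies on that cycle.
But removing 7—4 disconnects 7 from 4 — this is a bridge.

1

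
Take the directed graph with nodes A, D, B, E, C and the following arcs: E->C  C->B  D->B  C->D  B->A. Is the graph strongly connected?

There is no directed path from A to E, so the graph is not strongly connected.

No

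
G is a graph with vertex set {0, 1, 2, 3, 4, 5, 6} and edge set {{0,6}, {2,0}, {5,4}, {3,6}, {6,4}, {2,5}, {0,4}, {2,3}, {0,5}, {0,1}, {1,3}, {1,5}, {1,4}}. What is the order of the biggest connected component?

7

Starting from 0 we can reach 0, 1, 2, 3, 4, 5, 6. That is one component of size 7.
The largest has 7 vertices.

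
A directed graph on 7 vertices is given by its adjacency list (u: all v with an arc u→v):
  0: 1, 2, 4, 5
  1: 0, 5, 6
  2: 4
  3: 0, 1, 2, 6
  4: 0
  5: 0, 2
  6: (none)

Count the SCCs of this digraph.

{0, 1, 2, 4, 5} are all mutually reachable — one SCC of size 5.
{6} is an SCC by itself.
{3} is an SCC by itself.
That gives 3 strongly connected components.

3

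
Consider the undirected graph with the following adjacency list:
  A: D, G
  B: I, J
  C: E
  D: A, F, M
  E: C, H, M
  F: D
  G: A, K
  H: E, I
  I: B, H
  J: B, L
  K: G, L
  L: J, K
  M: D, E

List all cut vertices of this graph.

Removing D increases the component count from 1 to 2, so D is a cut vertex.
Removing E increases the component count from 1 to 2, so E is a cut vertex.
By contrast removing F leaves 1 component; it is not a cut vertex. No other vertex is a cut vertex either.

D, E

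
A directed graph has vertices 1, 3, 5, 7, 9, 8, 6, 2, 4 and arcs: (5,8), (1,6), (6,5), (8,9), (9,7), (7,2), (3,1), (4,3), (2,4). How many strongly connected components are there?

{1, 2, 3, 4, 5, 6, 7, 8, 9} are all mutually reachable — one SCC of size 9.
That gives 1 strongly connected component.

1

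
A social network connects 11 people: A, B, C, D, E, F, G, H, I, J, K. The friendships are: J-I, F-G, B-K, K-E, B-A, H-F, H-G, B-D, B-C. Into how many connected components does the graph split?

Starting from I we can reach I, J. That is one component of size 2.
Starting from F we can reach F, G, H. That is one component of size 3.
Starting from A we can reach A, B, C, D, E, K. That is one component of size 6.
Total: 3 components.

3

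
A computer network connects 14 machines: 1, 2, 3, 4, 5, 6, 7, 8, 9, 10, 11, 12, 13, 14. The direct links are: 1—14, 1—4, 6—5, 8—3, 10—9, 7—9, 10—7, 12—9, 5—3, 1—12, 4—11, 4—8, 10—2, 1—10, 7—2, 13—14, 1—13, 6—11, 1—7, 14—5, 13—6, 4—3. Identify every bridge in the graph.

The edges on the cycle 1-13-6-11-4-1 are not bridges since each lies on that cycle.
Every edge lies on some cycle, so there are no bridges.

none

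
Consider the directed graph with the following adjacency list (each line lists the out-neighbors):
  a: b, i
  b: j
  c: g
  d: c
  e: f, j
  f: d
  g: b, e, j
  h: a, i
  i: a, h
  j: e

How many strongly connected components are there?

{b, c, d, e, f, g, j} are all mutually reachable — one SCC of size 7.
{a, h, i} are all mutually reachable — one SCC of size 3.
That gives 2 strongly connected components.

2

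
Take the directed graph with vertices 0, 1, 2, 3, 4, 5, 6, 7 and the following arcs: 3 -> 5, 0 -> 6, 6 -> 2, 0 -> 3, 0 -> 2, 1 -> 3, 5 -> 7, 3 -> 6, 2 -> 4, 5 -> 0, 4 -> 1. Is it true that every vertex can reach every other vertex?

There is no directed path from 7 to 5, so the graph is not strongly connected.

No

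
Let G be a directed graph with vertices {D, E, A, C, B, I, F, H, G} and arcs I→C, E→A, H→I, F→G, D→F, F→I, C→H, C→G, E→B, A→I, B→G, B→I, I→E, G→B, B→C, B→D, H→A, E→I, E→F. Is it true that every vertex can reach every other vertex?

From I we can reach every vertex (A, B, C, D, E, F, G, H, I), and every vertex can reach I (A, B, C, D, E, F, G, H, I). So the whole graph is one strongly connected component.

Yes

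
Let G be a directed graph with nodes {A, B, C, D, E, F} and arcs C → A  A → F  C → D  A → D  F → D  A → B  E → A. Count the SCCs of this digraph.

6

{A} is an SCC by itself.
{D} is an SCC by itself.
{E} is an SCC by itself.
{C} is an SCC by itself.
{F} is an SCC by itself.
(and 1 more singleton SCC)
That gives 6 strongly connected components.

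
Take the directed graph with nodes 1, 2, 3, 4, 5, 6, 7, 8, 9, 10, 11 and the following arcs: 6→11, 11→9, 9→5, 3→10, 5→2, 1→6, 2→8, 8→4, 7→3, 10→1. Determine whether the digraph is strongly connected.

No

There is no directed path from 9 to 11, so the graph is not strongly connected.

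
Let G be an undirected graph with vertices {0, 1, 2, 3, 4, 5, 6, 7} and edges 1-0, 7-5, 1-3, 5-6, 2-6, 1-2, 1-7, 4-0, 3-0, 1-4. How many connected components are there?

1

Starting from 0 we can reach 0, 1, 2, 3, 4, 5, 6, 7. That is one component of size 8.
Total: 1 component.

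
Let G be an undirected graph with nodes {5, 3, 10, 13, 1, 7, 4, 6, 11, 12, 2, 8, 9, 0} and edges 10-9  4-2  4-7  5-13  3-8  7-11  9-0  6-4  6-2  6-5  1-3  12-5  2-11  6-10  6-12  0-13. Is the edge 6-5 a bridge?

No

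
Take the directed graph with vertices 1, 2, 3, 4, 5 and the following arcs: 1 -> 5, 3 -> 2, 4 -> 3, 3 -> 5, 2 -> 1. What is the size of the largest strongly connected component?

1

{2} is an SCC by itself.
{5} is an SCC by itself.
{3} is an SCC by itself.
{4} is an SCC by itself.
{1} is an SCC by itself.
The largest has 1 vertex.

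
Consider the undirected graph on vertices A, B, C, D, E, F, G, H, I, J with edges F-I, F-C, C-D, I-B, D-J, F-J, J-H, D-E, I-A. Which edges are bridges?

A-I, B-I, D-E, F-I, H-J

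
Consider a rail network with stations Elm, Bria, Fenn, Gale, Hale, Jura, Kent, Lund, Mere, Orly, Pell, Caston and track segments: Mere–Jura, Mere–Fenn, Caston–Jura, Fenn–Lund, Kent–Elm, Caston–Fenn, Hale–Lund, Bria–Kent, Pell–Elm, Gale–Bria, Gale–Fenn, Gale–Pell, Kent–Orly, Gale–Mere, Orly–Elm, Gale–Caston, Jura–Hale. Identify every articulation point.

Removing Gale increases the component count from 1 to 2, so Gale is a cut vertex.
By contrast removing Fenn leaves 1 component; it is not a cut vertex. No other vertex is a cut vertex either.

Gale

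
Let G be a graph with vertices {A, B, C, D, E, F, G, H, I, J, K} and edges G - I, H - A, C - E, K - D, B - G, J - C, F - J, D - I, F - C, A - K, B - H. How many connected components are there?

2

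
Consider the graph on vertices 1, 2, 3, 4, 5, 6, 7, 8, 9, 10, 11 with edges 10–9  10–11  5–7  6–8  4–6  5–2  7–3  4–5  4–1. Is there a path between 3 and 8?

Yes

From 3 we can reach 1, 2, 3, 4, 5, 6, 7, 8, which includes 8.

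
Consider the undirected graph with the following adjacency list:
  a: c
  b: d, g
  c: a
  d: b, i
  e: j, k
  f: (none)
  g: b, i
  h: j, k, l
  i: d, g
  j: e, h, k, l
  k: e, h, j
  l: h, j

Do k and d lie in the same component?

The component containing k is {e, h, j, k, l}, and d is not in it.

No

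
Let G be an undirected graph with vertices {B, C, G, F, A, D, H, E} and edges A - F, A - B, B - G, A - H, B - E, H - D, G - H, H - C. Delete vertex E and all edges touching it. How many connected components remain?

With E gone, the remaining components are: {A, B, C, D, F, G, H}.
That is 1 component.

1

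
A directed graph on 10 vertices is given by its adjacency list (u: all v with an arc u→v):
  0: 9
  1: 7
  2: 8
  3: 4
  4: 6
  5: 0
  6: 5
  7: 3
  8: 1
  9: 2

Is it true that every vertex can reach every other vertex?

Yes

From 3 we can reach every vertex (0, 1, 2, 3, 4, 5, 6, 7, 8, 9), and every vertex can reach 3 (0, 1, 2, 3, 4, 5, 6, 7, 8, 9). So the whole graph is one strongly connected component.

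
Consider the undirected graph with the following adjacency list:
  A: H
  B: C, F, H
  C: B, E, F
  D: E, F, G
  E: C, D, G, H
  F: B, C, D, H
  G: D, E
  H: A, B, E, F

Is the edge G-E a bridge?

No

After removing G-E, the path G-D-E still connects them, so the edge is not a bridge.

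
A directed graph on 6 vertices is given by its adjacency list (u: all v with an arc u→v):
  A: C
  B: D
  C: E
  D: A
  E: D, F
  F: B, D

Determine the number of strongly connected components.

{A, B, C, D, E, F} are all mutually reachable — one SCC of size 6.
That gives 1 strongly connected component.

1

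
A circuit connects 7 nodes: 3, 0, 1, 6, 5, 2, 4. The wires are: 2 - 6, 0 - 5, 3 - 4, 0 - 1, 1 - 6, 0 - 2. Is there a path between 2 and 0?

From 2 we can reach 0, 1, 2, 5, 6, which includes 0.

Yes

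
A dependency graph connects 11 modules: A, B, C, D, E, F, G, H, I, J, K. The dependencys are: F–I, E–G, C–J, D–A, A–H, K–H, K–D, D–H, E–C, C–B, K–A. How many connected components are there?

3

Starting from F we can reach F, I. That is one component of size 2.
Starting from A we can reach A, D, H, K. That is one component of size 4.
Starting from B we can reach B, C, E, G, J. That is one component of size 5.
Total: 3 components.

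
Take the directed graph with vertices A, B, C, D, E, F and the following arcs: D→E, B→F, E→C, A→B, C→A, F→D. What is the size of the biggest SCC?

{A, B, C, D, E, F} are all mutually reachable — one SCC of size 6.
The largest has 6 vertices.

6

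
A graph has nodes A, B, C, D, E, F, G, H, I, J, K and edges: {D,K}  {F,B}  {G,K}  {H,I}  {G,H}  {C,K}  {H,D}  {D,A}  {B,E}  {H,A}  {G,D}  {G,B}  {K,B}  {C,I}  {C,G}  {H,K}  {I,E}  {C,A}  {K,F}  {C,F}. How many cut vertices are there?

0

Removing C, for instance, still leaves 2 components. No single vertex removal increases the component count — the graph has no articulation points.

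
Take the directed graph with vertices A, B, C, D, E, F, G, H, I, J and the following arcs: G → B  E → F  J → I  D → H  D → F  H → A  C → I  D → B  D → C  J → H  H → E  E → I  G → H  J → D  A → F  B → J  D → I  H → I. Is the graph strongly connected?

There is no directed path from J to G, so the graph is not strongly connected.

No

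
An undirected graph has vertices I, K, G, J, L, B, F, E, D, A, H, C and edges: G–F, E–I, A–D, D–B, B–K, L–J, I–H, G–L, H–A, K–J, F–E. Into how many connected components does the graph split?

2

C is isolated — a component by itself.
Starting from A we can reach A, B, D, E, F, G, H, I, J, K, L. That is one component of size 11.
Total: 2 components.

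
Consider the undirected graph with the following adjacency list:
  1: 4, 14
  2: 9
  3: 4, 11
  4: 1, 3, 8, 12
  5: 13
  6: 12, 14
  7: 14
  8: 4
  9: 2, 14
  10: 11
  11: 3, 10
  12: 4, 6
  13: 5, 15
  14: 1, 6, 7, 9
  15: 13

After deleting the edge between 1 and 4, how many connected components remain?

2

1 and 4 are still connected via 1-14-6-12-4, so the component count stays at 2.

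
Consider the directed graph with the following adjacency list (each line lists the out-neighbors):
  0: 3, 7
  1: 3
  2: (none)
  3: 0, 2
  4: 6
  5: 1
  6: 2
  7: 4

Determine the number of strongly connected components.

7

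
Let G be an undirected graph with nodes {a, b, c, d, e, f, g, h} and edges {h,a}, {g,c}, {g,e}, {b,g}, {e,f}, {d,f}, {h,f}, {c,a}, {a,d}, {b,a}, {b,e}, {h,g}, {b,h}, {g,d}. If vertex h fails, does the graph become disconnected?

Deleting h leaves 1 component (was 1) (its neighbors a, b, f, g remain connected to each other), so h is not a cut vertex.

No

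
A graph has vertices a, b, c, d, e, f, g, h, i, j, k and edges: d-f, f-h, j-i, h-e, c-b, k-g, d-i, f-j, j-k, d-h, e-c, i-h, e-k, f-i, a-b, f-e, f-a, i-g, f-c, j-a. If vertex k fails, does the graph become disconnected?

Deleting k leaves 1 component (was 1) (its neighbors e, g, j remain connected to each other), so k is not a cut vertex.

No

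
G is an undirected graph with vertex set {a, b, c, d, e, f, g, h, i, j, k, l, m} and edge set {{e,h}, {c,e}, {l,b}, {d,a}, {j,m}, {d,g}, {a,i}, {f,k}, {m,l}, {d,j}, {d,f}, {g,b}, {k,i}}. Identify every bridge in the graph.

The edges on the cycle d-j-m-l-b-g-d are not bridges since each lies on that cycle.
But removing c-e disconnects c from e; removing e-h disconnects e from h — these are bridges.

c-e, e-h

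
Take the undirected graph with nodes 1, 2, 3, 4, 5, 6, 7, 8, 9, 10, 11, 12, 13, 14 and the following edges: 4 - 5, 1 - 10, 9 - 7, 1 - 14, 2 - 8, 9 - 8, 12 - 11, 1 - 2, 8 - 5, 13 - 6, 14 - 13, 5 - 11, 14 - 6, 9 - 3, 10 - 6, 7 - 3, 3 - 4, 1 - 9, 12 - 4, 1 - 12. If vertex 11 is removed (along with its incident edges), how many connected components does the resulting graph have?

1

With 11 gone, the remaining components are: {1, 2, 3, 4, 5, 6, 7, 8, 9, 10, 12, 13, 14}.
That is 1 component.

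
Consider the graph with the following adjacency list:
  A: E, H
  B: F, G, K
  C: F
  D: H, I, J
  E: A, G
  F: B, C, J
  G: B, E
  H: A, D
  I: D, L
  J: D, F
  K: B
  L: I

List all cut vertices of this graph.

B, D, F, I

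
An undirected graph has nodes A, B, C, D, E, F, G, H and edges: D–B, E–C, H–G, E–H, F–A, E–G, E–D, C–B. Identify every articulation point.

E

Removing E increases the component count from 2 to 3, so E is a cut vertex.
By contrast removing D leaves 2 components; it is not a cut vertex. No other vertex is a cut vertex either.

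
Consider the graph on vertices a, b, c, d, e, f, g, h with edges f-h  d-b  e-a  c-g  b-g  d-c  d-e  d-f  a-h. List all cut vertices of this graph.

Removing d increases the component count from 1 to 2, so d is a cut vertex.
By contrast removing e leaves 1 component; it is not a cut vertex. No other vertex is a cut vertex either.

d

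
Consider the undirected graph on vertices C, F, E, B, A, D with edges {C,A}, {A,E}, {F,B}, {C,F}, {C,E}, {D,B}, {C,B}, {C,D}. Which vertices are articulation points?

Removing C increases the component count from 1 to 2, so C is a cut vertex.
By contrast removing A leaves 1 component; it is not a cut vertex. No other vertex is a cut vertex either.

C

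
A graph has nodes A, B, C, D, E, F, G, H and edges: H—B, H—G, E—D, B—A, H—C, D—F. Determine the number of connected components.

Starting from D we can reach D, E, F. That is one component of size 3.
Starting from A we can reach A, B, C, G, H. That is one component of size 5.
Total: 2 components.

2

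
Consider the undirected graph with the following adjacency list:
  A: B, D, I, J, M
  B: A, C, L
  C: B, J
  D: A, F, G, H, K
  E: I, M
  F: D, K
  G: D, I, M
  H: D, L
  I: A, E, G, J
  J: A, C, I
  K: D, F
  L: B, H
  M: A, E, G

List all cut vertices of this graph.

D

Removing D increases the component count from 1 to 2, so D is a cut vertex.
By contrast removing A leaves 1 component; it is not a cut vertex. No other vertex is a cut vertex either.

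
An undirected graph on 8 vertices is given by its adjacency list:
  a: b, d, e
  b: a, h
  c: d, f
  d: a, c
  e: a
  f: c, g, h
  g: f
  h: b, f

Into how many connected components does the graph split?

Starting from a we can reach a, b, c, d, e, f, g, h. That is one component of size 8.
Total: 1 component.

1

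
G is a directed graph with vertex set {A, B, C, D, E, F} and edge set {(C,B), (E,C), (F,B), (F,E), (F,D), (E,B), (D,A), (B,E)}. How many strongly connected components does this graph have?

4

{B, C, E} are all mutually reachable — one SCC of size 3.
{F} is an SCC by itself.
{D} is an SCC by itself.
{A} is an SCC by itself.
That gives 4 strongly connected components.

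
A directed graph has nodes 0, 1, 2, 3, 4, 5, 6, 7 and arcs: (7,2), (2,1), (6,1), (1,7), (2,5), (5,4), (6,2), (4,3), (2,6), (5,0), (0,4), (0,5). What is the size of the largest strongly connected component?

4

{1, 2, 6, 7} are all mutually reachable — one SCC of size 4.
{0, 5} are all mutually reachable — one SCC of size 2.
{4} is an SCC by itself.
{3} is an SCC by itself.
The largest has 4 vertices.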